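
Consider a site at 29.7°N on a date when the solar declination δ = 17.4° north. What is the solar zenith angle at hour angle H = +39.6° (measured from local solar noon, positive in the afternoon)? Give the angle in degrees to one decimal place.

cos θ_z = sin(29.7°) sin(17.4°) + cos(29.7°) cos(17.4°) cos(39.60°) = 0.1482 + 0.6387 = 0.7869.
θ_z = arccos(0.7869) = 38.10°.

38.1°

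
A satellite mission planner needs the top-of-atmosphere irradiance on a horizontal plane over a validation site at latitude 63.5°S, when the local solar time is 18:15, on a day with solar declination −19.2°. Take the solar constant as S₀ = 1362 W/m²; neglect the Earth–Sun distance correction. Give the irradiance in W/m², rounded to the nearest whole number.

Hour angle H = 15° × (18.25 − 12) = 93.75°.
cos θ_z = sin(-63.5°) sin(-19.2°) + cos(-63.5°) cos(-19.2°) cos(93.75°) = 0.2943 + -0.0276 = 0.2667.
Top-of-atmosphere irradiance = S₀ cos θ_z = 1362 × 0.2667 = 363.25 W/m².

363 W/m²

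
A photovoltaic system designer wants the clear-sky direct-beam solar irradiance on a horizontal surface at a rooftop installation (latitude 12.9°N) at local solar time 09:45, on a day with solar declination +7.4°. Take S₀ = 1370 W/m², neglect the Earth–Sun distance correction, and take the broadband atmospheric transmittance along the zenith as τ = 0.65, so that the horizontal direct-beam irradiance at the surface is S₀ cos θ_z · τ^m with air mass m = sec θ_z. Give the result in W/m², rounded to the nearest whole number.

680 W/m²

Hour angle H = 15° × (9.75 − 12) = -33.75°.
cos θ_z = sin φ sin δ + cos φ cos δ cos H = (0.2233)(0.1288) + (0.9748)(0.9917)(0.8315) = 0.8326.
Air mass m = 1/cos θ_z = 1/0.8326 = 1.201; τ^m = 0.65^1.201 = 0.5961.
Surface direct beam = 1370 × 0.8326 × 0.5961 = 679.95 W/m².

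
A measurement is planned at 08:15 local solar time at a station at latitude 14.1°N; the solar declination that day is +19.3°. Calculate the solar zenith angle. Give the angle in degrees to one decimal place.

Hour angle H = 15° × (8.25 − 12) = -56.25°.
cos θ_z = sin(14.1°) sin(19.3°) + cos(14.1°) cos(19.3°) cos(-56.25°) = 0.0805 + 0.5086 = 0.5891.
θ_z = arccos(0.5891) = 53.91°.

53.9°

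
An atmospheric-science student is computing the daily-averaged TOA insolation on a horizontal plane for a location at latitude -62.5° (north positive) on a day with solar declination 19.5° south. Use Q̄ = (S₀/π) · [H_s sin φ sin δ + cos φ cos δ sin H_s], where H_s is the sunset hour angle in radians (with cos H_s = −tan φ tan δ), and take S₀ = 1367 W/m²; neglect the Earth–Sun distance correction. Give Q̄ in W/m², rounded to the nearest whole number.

−tan φ tan δ = −(-1.9210)(-0.3541) = -0.6802; H_s = arccos(-0.6802) = 132.86°. In radians, H_s = 2.3188.
H_s sin φ sin δ = 2.3188 × -0.8870 × -0.3338 = 0.6866.
cos φ cos δ sin H_s = 0.4617 × 0.9426 × 0.7330 = 0.3190.
Q̄ = (1367/π) × (0.6866 + 0.3190) = 435.13 × 1.0056 = 437.57 W/m².

438 W/m²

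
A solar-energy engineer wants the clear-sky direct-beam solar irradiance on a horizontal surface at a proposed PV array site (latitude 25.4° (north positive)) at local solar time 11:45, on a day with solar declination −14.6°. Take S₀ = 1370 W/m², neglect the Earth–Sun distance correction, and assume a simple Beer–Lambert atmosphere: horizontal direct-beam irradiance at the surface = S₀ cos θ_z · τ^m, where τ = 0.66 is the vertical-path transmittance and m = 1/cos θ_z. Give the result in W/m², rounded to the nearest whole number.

608 W/m²

Hour angle H = 15° × (11.75 − 12) = -3.75°.
cos θ_z = sin(25.4°) sin(-14.6°) + cos(25.4°) cos(-14.6°) cos(-3.75°) = -0.1081 + 0.8723 = 0.7642.
Air mass m = 1/cos θ_z = 1/0.7642 = 1.309; τ^m = 0.66^1.309 = 0.5805.
Surface direct beam = 1370 × 0.7642 × 0.5805 = 607.76 W/m².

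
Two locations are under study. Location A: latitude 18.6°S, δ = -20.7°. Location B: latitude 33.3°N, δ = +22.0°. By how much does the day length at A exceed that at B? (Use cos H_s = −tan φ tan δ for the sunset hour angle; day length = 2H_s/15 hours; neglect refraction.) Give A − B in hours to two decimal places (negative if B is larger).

A: H_s = arccos(−tan -18.6° · tan -20.7°) = 97.31°, so 2H_s/15 = 12.9747 h.
B: H_s = arccos(−tan 33.3° · tan 22.0°) = 105.39°, so 2H_s/15 = 14.0520 h.
A − B = 12.9747 − 14.0520 = -1.0773 h.

-1.08 h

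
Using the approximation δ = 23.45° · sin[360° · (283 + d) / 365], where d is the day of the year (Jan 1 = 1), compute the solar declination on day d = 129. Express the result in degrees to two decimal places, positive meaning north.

+16.97°

360 × (283 + 129) / 365 = 406.356°; sin(406.356°) = 0.7236.
δ = 23.45 × 0.7236 = 16.968° ≈ +16.97°.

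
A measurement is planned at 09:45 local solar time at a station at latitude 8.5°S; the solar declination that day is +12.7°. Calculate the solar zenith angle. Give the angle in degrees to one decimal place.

Hour angle H = 15° × (9.75 − 12) = -33.75°.
cos θ_z = sin φ sin δ + cos φ cos δ cos H = (-0.1478)(0.2198) + (0.9890)(0.9755)(0.8315) = 0.7697.
θ_z = arccos(0.7697) = 39.67°.

39.7°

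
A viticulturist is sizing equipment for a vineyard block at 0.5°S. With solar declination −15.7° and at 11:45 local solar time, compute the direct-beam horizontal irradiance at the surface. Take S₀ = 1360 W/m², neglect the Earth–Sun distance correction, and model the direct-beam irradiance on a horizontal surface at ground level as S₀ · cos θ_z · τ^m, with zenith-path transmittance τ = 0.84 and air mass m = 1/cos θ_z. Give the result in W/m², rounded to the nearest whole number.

1093 W/m²

Hour angle H = 15° × (11.75 − 12) = -3.75°.
cos θ_z = sin(-0.5°) sin(-15.7°) + cos(-0.5°) cos(-15.7°) cos(-3.75°) = 0.0024 + 0.9606 = 0.9630.
Air mass m = 1/cos θ_z = 1/0.9630 = 1.038; τ^m = 0.84^1.038 = 0.8345.
Surface direct beam = 1360 × 0.9630 × 0.8345 = 1092.93 W/m².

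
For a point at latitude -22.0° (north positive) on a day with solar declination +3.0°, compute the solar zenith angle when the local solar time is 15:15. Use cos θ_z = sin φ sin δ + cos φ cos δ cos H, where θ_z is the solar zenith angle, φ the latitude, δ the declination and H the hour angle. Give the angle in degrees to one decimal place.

53.8°

Hour angle H = 15° × (15.25 − 12) = 48.75°.
cos θ_z = sin(-22.0°) sin(3.0°) + cos(-22.0°) cos(3.0°) cos(48.75°) = -0.0196 + 0.6105 = 0.5909.
θ_z = arccos(0.5909) = 53.78°.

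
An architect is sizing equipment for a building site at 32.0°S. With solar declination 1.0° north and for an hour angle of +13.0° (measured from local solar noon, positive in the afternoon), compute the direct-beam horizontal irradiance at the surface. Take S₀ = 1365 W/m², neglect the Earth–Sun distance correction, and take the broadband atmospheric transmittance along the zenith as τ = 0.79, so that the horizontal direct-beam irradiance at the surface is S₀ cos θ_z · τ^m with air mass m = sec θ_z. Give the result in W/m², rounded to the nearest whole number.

With φ = -32.0°, δ = 1.0°, H = 13.00°: sin φ sin δ = -0.0092, cos φ cos δ cos H = 0.8262, so cos θ_z = 0.8170.
Air mass m = 1/cos θ_z = 1/0.8170 = 1.224; τ^m = 0.79^1.224 = 0.7494.
Surface direct beam = 1365 × 0.8170 × 0.7494 = 835.73 W/m².

836 W/m²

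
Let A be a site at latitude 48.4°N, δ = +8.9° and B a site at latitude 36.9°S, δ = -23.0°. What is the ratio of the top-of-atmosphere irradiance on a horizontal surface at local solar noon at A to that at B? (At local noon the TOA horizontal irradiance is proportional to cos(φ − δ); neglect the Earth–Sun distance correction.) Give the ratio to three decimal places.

0.795

A: cos θ_z = cos(48.4° − (8.9°)) = 0.7716.
B: cos θ_z = cos(-36.9° − (-23.0°)) = 0.9707.
Ratio A/B = 0.7716 / 0.9707 = 0.7949.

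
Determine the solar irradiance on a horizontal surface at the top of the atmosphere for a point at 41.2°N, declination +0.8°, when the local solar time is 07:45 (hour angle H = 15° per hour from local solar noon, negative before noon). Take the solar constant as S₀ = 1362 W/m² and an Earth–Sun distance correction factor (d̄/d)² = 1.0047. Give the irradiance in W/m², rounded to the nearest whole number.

Hour angle H = 15° × (7.75 − 12) = -63.75°.
cos θ_z = sin(41.2°) sin(0.8°) + cos(41.2°) cos(0.8°) cos(-63.75°) = 0.0092 + 0.3328 = 0.3420.
Top-of-atmosphere irradiance = S₀ (d̄/d)² cos θ_z = 1362 × 1.0047 × 0.3420 = 467.99 W/m².

468 W/m²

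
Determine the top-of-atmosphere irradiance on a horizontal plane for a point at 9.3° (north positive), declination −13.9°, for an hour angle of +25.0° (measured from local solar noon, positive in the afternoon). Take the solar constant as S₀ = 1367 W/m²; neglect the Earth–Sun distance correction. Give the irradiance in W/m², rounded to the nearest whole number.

1134 W/m²

cos θ_z = sin φ sin δ + cos φ cos δ cos H = (0.1616)(-0.2402) + (0.9869)(0.9707)(0.9063) = 0.8294.
Top-of-atmosphere irradiance = S₀ cos θ_z = 1367 × 0.8294 = 1133.79 W/m².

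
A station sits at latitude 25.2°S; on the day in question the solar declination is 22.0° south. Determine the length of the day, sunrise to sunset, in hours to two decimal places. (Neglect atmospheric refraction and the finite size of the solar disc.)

13.46 hours

−tan φ tan δ = −(-0.4706)(-0.4040) = -0.1901; H_s = arccos(-0.1901) = 100.96°.
Day length = 2 H_s / 15° h⁻¹ = 201.92° / 15 = 13.461 h.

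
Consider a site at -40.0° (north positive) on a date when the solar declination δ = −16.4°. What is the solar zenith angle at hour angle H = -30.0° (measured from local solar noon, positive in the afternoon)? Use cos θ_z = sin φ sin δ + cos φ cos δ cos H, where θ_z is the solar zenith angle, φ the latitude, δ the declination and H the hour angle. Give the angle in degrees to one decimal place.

cos θ_z = sin φ sin δ + cos φ cos δ cos H = (-0.6428)(-0.2823) + (0.7660)(0.9593)(0.8660) = 0.8178.
θ_z = arccos(0.8178) = 35.13°.

35.1°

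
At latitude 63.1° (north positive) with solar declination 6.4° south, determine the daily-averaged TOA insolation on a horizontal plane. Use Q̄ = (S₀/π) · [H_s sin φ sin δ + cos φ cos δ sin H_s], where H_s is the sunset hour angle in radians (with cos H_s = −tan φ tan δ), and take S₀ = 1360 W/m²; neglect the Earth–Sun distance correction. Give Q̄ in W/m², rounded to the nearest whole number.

132 W/m²

The sunset hour angle satisfies cos H_s = −tan φ tan δ = 0.2211, giving H_s = 77.23°. In radians, H_s = 1.3479.
H_s sin φ sin δ = 1.3479 × 0.8918 × -0.1115 = -0.1340.
cos φ cos δ sin H_s = 0.4524 × 0.9938 × 0.9753 = 0.4385.
Q̄ = (1360/π) × (-0.1340 + 0.4385) = 432.90 × 0.3045 = 131.82 W/m².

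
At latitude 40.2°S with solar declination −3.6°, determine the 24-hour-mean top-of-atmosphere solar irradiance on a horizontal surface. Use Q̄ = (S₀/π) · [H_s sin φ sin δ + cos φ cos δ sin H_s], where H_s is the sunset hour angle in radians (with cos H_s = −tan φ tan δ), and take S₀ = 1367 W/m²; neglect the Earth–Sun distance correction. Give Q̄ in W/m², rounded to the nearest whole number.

360 W/m²

cos H_s = −tan(-40.2°) · tan(-3.6°) = -0.0532, so H_s = arccos(-0.0532) = 93.05°. In radians, H_s = 1.6240.
H_s sin φ sin δ = 1.6240 × -0.6455 × -0.0628 = 0.0658.
cos φ cos δ sin H_s = 0.7638 × 0.9980 × 0.9986 = 0.7612.
Q̄ = (1367/π) × (0.0658 + 0.7612) = 435.13 × 0.8270 = 359.85 W/m².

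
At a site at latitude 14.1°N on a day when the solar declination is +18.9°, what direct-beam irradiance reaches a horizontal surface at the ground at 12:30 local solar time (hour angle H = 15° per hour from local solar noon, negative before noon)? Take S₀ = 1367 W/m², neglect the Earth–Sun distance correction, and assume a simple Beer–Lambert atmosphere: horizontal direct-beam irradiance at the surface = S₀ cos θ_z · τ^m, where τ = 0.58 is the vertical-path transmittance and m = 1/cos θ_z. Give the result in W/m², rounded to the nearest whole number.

779 W/m²

Hour angle H = 15° × (12.5 − 12) = 7.50°.
cos θ_z = sin(14.1°) sin(18.9°) + cos(14.1°) cos(18.9°) cos(7.50°) = 0.0789 + 0.9097 = 0.9886.
Air mass m = 1/cos θ_z = 1/0.9886 = 1.012; τ^m = 0.58^1.012 = 0.5762.
Surface direct beam = 1367 × 0.9886 × 0.5762 = 778.69 W/m².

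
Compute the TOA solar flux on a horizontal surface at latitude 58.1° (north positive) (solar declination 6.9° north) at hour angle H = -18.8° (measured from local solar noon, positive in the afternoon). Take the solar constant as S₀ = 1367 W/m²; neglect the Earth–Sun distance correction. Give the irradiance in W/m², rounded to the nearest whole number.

818 W/m²

cos θ_z = sin(58.1°) sin(6.9°) + cos(58.1°) cos(6.9°) cos(-18.80°) = 0.1020 + 0.4966 = 0.5986.
Top-of-atmosphere irradiance = S₀ cos θ_z = 1367 × 0.5986 = 818.29 W/m².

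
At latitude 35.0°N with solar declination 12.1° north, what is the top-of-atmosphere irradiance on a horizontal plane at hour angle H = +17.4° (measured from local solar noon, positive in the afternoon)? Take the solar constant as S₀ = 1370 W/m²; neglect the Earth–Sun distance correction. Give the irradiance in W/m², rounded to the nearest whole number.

cos θ_z = sin φ sin δ + cos φ cos δ cos H = (0.5736)(0.2096) + (0.8192)(0.9778)(0.9542) = 0.8846.
Top-of-atmosphere irradiance = S₀ cos θ_z = 1370 × 0.8846 = 1211.90 W/m².

1212 W/m²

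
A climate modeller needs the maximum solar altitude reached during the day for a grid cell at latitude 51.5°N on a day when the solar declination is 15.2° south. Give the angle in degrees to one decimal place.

23.3°

At local solar noon the hour angle is zero, so the elevation is 90° − |φ − δ| = 90° − |51.5° − (-15.2°)| = 90° − 66.7° = 23.3°.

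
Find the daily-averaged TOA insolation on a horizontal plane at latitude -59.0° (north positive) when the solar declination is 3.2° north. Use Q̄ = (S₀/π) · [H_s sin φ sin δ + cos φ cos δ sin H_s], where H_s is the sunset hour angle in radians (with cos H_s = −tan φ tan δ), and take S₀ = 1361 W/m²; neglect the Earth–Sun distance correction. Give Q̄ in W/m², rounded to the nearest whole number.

The sunset hour angle satisfies cos H_s = −tan φ tan δ = 0.0930, giving H_s = 84.66°. In radians, H_s = 1.4776.
H_s sin φ sin δ = 1.4776 × -0.8572 × 0.0558 = -0.0707.
cos φ cos δ sin H_s = 0.5150 × 0.9984 × 0.9957 = 0.5120.
Q̄ = (1361/π) × (-0.0707 + 0.5120) = 433.22 × 0.4413 = 191.18 W/m².

191 W/m²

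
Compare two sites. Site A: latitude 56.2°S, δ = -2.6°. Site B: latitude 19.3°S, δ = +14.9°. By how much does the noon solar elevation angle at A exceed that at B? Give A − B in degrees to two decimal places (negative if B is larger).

-19.40°

A: 90° − |-56.2 − (-2.6)| = 36.40°.
B: 90° − |-19.3 − (14.9)| = 55.80°.
A − B = 36.40 − 55.80 = -19.40°.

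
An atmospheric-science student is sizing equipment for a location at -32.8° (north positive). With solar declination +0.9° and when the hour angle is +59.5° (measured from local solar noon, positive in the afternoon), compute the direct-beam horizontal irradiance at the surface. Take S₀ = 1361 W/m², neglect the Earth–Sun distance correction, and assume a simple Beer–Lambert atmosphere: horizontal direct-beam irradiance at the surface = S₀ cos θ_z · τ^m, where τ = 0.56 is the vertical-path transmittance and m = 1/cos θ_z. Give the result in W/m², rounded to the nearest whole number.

With φ = -32.8°, δ = 0.9°, H = 59.50°: sin φ sin δ = -0.0085, cos φ cos δ cos H = 0.4266, so cos θ_z = 0.4181.
Air mass m = 1/cos θ_z = 1/0.4181 = 2.392; τ^m = 0.56^2.392 = 0.2498.
Surface direct beam = 1361 × 0.4181 × 0.2498 = 142.14 W/m².

142 W/m²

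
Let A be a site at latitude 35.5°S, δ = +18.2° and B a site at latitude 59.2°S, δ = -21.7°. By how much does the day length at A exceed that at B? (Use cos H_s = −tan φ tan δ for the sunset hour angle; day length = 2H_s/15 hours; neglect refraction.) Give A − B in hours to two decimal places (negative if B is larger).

A: H_s = arccos(−tan -35.5° · tan 18.2°) = 76.44°, so 2H_s/15 = 10.1920 h.
B: H_s = arccos(−tan -59.2° · tan -21.7°) = 131.88°, so 2H_s/15 = 17.5840 h.
A − B = 10.1920 − 17.5840 = -7.3920 h.

-7.39 h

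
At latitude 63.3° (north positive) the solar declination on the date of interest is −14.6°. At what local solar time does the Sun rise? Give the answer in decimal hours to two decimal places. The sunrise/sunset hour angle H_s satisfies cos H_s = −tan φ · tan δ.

8.08 h

−tan φ tan δ = −(1.9883)(-0.2605) = 0.5180; H_s = arccos(0.5180) = 58.80°.
Sunrise is at 12 − H_s/15 = 12 − 3.920 = 8.080 h local solar time.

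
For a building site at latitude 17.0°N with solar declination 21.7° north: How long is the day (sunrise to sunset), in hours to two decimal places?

cos H_s = −tan(17.0°) · tan(21.7°) = -0.1217, so H_s = arccos(-0.1217) = 96.99°.
Day length = 2 H_s / 15° h⁻¹ = 193.98° / 15 = 12.932 h.

12.93 hours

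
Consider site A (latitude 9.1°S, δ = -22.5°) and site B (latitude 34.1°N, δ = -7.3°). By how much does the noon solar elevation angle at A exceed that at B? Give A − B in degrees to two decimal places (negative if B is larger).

A: 90° − |-9.1 − (-22.5)| = 76.60°.
B: 90° − |34.1 − (-7.3)| = 48.60°.
A − B = 76.60 − 48.60 = 28.00°.

+28.00°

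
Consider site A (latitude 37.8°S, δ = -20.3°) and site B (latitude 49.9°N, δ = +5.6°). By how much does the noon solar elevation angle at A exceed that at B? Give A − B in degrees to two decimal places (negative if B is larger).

+26.80°

A: 90° − |-37.8 − (-20.3)| = 72.50°.
B: 90° − |49.9 − (5.6)| = 45.70°.
A − B = 72.50 − 45.70 = 26.80°.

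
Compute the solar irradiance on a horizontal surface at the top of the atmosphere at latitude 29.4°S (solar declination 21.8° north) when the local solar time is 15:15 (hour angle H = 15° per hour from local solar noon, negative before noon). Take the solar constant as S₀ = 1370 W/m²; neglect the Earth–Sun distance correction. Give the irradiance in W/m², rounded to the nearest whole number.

Hour angle H = 15° × (15.25 − 12) = 48.75°.
cos θ_z = sin φ sin δ + cos φ cos δ cos H = (-0.4909)(0.3714) + (0.8712)(0.9285)(0.6593) = 0.3510.
Top-of-atmosphere irradiance = S₀ cos θ_z = 1370 × 0.3510 = 480.87 W/m².

481 W/m²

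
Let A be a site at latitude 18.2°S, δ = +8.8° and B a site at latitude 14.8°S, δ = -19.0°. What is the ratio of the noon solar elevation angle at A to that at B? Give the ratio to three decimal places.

A: 90° − |-18.2 − (8.8)| = 63.00°.
B: 90° − |-14.8 − (-19.0)| = 85.80°.
Ratio A/B = 63.0000 / 85.8000 = 0.7343.

0.734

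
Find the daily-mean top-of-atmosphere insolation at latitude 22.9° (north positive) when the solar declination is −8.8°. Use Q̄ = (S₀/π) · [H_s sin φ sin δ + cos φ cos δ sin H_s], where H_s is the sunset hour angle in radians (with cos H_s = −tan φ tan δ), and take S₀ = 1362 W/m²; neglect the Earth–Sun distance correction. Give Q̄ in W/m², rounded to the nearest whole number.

cos H_s = −tan(22.9°) · tan(-8.8°) = 0.0654, so H_s = arccos(0.0654) = 86.25°. In radians, H_s = 1.5053.
H_s sin φ sin δ = 1.5053 × 0.3891 × -0.1530 = -0.0896.
cos φ cos δ sin H_s = 0.9212 × 0.9882 × 0.9979 = 0.9084.
Q̄ = (1362/π) × (-0.0896 + 0.9084) = 433.54 × 0.8188 = 354.98 W/m².

355 W/m²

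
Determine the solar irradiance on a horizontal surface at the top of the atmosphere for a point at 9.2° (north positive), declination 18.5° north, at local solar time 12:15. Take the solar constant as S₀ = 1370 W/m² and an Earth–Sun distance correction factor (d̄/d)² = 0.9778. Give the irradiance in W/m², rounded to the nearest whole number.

Hour angle H = 15° × (12.25 − 12) = 3.75°.
With φ = 9.2°, δ = 18.5°, H = 3.75°: sin φ sin δ = 0.0507, cos φ cos δ cos H = 0.9341, so cos θ_z = 0.9848.
Top-of-atmosphere irradiance = S₀ (d̄/d)² cos θ_z = 1370 × 0.9778 × 0.9848 = 1319.22 W/m².

1319 W/m²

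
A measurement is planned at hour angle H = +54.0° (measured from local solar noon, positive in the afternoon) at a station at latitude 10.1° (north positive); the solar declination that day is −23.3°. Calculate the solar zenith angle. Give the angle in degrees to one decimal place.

cos θ_z = sin(10.1°) sin(-23.3°) + cos(10.1°) cos(-23.3°) cos(54.00°) = -0.0694 + 0.5315 = 0.4621.
θ_z = arccos(0.4621) = 62.48°.

62.5°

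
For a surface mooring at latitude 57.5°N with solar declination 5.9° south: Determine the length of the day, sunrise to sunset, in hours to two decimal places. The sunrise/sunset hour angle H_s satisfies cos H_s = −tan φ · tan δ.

10.76 hours

−tan φ tan δ = −(1.5697)(-0.1033) = 0.1622; H_s = arccos(0.1622) = 80.67°.
Day length = 2 H_s / 15° h⁻¹ = 161.34° / 15 = 10.756 h.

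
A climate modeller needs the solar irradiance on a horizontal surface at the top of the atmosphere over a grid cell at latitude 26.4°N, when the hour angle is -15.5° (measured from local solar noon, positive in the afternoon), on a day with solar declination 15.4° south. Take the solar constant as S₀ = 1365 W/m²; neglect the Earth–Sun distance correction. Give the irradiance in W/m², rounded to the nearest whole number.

975 W/m²

cos θ_z = sin(26.4°) sin(-15.4°) + cos(26.4°) cos(-15.4°) cos(-15.50°) = -0.1181 + 0.8321 = 0.7140.
Top-of-atmosphere irradiance = S₀ cos θ_z = 1365 × 0.7140 = 974.61 W/m².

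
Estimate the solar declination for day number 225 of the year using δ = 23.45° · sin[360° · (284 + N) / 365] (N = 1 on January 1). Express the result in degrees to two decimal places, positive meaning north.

360 × (284 + 225) / 365 = 502.027°; sin(502.027°) = 0.6153.
δ = 23.45 × 0.6153 = 14.429° ≈ +14.43°.

+14.43°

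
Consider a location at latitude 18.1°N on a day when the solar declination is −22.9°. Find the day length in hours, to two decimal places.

cos H_s = −tan(18.1°) · tan(-22.9°) = 0.1381, so H_s = arccos(0.1381) = 82.06°.
Day length = 2 H_s / 15° h⁻¹ = 164.12° / 15 = 10.941 h.

10.94 hours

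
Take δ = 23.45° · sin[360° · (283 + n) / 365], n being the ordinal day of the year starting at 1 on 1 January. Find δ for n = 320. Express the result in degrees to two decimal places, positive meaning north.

-19.15°

360 × (283 + 320) / 365 = 594.740°; sin(594.740°) = -0.8165.
δ = 23.45 × -0.8165 = -19.147° ≈ -19.15°.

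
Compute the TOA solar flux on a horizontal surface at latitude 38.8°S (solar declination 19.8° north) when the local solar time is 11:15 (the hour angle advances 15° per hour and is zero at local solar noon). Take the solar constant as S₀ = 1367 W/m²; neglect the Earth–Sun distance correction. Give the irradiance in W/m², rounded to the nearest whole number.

Hour angle H = 15° × (11.25 − 12) = -11.25°.
With φ = -38.8°, δ = 19.8°, H = -11.25°: sin φ sin δ = -0.2123, cos φ cos δ cos H = 0.7192, so cos θ_z = 0.5069.
Top-of-atmosphere irradiance = S₀ cos θ_z = 1367 × 0.5069 = 692.93 W/m².

693 W/m²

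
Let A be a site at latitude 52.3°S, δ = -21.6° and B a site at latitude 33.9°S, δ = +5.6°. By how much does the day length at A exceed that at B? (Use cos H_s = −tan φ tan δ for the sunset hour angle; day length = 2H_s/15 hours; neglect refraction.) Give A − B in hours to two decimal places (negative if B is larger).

+4.61 h

A: H_s = arccos(−tan -52.3° · tan -21.6°) = 120.82°, so 2H_s/15 = 16.1093 h.
B: H_s = arccos(−tan -33.9° · tan 5.6°) = 86.22°, so 2H_s/15 = 11.4960 h.
A − B = 16.1093 − 11.4960 = 4.6133 h.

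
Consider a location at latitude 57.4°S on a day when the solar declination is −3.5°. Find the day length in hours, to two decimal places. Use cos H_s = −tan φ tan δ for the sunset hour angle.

cos H_s = −tan(-57.4°) · tan(-3.5°) = -0.0956, so H_s = arccos(-0.0956) = 95.49°.
Day length = 2 H_s / 15° h⁻¹ = 190.98° / 15 = 12.732 h.

12.73 hours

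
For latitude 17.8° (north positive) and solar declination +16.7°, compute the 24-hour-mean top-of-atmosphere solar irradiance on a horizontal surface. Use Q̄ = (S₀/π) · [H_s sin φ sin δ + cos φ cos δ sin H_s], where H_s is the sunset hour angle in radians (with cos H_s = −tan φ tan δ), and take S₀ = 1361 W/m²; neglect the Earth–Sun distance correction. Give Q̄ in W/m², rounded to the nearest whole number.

The sunset hour angle satisfies cos H_s = −tan φ tan δ = -0.0963, giving H_s = 95.53°. In radians, H_s = 1.6673.
H_s sin φ sin δ = 1.6673 × 0.3057 × 0.2874 = 0.1465.
cos φ cos δ sin H_s = 0.9521 × 0.9578 × 0.9953 = 0.9076.
Q̄ = (1361/π) × (0.1465 + 0.9076) = 433.22 × 1.0541 = 456.66 W/m².

457 W/m²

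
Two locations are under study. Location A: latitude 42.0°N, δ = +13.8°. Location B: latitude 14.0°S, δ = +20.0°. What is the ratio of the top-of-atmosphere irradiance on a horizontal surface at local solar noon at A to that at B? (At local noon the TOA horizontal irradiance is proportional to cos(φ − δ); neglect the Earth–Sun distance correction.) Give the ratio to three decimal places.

1.063

A: cos θ_z = cos(42.0° − (13.8°)) = 0.8813.
B: cos θ_z = cos(-14.0° − (20.0°)) = 0.8290.
Ratio A/B = 0.8813 / 0.8290 = 1.0631.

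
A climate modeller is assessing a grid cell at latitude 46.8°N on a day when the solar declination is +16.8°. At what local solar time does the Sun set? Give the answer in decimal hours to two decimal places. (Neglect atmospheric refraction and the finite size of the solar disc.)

19.25 h

cos H_s = −tan(46.8°) · tan(16.8°) = -0.3215, so H_s = arccos(-0.3215) = 108.75°.
Sunset is at 12 + H_s/15 = 12 + 7.250 = 19.250 h local solar time.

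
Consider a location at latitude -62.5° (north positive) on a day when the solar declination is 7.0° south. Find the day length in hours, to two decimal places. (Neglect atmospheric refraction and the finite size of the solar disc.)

The sunset hour angle satisfies cos H_s = −tan φ tan δ = -0.2359, giving H_s = 103.64°.
Day length = 2 H_s / 15° h⁻¹ = 207.28° / 15 = 13.819 h.

13.82 hours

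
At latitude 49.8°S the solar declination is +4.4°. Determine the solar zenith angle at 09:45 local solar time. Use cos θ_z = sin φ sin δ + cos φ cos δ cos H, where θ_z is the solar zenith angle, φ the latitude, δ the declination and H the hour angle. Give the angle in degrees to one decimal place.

61.5°

Hour angle H = 15° × (9.75 − 12) = -33.75°.
cos θ_z = sin(-49.8°) sin(4.4°) + cos(-49.8°) cos(4.4°) cos(-33.75°) = -0.0586 + 0.5351 = 0.4765.
θ_z = arccos(0.4765) = 61.54°.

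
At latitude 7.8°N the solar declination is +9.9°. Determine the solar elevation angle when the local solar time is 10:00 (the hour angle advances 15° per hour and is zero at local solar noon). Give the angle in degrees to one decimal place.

60.3°

Hour angle H = 15° × (10 − 12) = -30.00°.
cos θ_z = sin(7.8°) sin(9.9°) + cos(7.8°) cos(9.9°) cos(-30.00°) = 0.0233 + 0.8452 = 0.8685.
θ_z = arccos(0.8685) = 29.72°, so the elevation is 90° − 29.72° = 60.28°.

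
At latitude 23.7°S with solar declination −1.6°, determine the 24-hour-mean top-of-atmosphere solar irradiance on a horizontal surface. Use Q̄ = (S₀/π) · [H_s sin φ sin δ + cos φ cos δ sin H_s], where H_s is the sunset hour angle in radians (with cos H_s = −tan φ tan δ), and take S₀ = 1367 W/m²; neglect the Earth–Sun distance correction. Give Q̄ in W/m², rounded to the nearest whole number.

406 W/m²

−tan φ tan δ = −(-0.4390)(-0.0279) = -0.0122; H_s = arccos(-0.0122) = 90.70°. In radians, H_s = 1.5830.
H_s sin φ sin δ = 1.5830 × -0.4019 × -0.0279 = 0.0178.
cos φ cos δ sin H_s = 0.9157 × 0.9996 × 0.9999 = 0.9152.
Q̄ = (1367/π) × (0.0178 + 0.9152) = 435.13 × 0.9330 = 405.98 W/m².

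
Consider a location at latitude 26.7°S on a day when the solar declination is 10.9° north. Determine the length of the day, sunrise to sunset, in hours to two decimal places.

−tan φ tan δ = −(-0.5029)(0.1926) = 0.0969; H_s = arccos(0.0969) = 84.44°.
Day length = 2 H_s / 15° h⁻¹ = 168.88° / 15 = 11.259 h.

11.26 hours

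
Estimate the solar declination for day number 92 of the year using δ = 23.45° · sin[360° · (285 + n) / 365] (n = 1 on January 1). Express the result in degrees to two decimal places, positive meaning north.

+4.81°

360 × (285 + 92) / 365 = 371.836°; sin(371.836°) = 0.2051.
δ = 23.45 × 0.2051 = 4.810° ≈ +4.81°.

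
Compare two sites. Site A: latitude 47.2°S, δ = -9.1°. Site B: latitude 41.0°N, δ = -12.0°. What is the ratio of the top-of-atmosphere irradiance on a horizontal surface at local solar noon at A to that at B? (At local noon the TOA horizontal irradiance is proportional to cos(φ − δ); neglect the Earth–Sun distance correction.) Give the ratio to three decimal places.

A: cos θ_z = cos(-47.2° − (-9.1°)) = 0.7869.
B: cos θ_z = cos(41.0° − (-12.0°)) = 0.6018.
Ratio A/B = 0.7869 / 0.6018 = 1.3076.

1.308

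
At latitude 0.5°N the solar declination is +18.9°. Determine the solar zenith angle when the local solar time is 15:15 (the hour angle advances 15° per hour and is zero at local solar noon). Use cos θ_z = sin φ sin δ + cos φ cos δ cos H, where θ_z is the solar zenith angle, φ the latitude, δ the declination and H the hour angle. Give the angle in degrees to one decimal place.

51.2°

Hour angle H = 15° × (15.25 − 12) = 48.75°.
With φ = 0.5°, δ = 18.9°, H = 48.75°: sin φ sin δ = 0.0028, cos φ cos δ cos H = 0.6238, so cos θ_z = 0.6266.
θ_z = arccos(0.6266) = 51.20°.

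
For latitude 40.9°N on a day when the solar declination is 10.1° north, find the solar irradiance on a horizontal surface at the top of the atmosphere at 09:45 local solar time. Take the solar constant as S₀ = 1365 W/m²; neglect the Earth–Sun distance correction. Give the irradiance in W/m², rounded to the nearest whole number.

Hour angle H = 15° × (9.75 − 12) = -33.75°.
cos θ_z = sin φ sin δ + cos φ cos δ cos H = (0.6547)(0.1754) + (0.7559)(0.9845)(0.8315) = 0.7336.
Top-of-atmosphere irradiance = S₀ cos θ_z = 1365 × 0.7336 = 1001.36 W/m².

1001 W/m²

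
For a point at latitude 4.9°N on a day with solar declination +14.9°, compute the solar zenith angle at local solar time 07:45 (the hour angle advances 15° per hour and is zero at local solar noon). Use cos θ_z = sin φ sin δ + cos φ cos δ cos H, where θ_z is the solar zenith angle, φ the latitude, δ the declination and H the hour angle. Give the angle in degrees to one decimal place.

Hour angle H = 15° × (7.75 − 12) = -63.75°.
cos θ_z = sin φ sin δ + cos φ cos δ cos H = (0.0854)(0.2571) + (0.9963)(0.9664)(0.4423) = 0.4478.
θ_z = arccos(0.4478) = 63.40°.

63.4°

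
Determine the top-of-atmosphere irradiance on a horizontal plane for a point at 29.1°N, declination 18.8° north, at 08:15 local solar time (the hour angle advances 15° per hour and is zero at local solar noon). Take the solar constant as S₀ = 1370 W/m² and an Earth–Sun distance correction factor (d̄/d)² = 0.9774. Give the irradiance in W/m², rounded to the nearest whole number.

Hour angle H = 15° × (8.25 − 12) = -56.25°.
cos θ_z = sin(29.1°) sin(18.8°) + cos(29.1°) cos(18.8°) cos(-56.25°) = 0.1567 + 0.4595 = 0.6162.
Top-of-atmosphere irradiance = S₀ (d̄/d)² cos θ_z = 1370 × 0.9774 × 0.6162 = 825.12 W/m².

825 W/m²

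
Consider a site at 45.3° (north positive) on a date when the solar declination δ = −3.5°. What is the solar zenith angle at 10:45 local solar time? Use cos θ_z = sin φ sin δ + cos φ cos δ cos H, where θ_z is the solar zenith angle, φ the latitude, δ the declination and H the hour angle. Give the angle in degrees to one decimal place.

Hour angle H = 15° × (10.75 − 12) = -18.75°.
cos θ_z = sin(45.3°) sin(-3.5°) + cos(45.3°) cos(-3.5°) cos(-18.75°) = -0.0434 + 0.6648 = 0.6214.
θ_z = arccos(0.6214) = 51.58°.

51.6°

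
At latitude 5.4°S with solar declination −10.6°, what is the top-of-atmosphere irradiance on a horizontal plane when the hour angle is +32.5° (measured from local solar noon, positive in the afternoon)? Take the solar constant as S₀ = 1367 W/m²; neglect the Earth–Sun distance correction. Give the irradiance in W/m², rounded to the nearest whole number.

1152 W/m²

cos θ_z = sin(-5.4°) sin(-10.6°) + cos(-5.4°) cos(-10.6°) cos(32.50°) = 0.0173 + 0.8253 = 0.8426.
Top-of-atmosphere irradiance = S₀ cos θ_z = 1367 × 0.8426 = 1151.83 W/m².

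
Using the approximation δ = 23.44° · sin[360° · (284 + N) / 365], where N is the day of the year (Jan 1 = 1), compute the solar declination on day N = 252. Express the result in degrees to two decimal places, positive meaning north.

360 × (284 + 252) / 365 = 528.658°; sin(528.658°) = 0.1967.
δ = 23.44 × 0.1967 = 4.611° ≈ +4.61°.

+4.61°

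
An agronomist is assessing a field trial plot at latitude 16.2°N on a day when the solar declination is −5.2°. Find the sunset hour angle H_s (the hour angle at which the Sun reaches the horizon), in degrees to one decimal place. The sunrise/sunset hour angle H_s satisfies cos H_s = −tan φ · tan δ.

The sunset hour angle satisfies cos H_s = −tan φ tan δ = 0.0264, giving H_s = 88.49°.

88.5°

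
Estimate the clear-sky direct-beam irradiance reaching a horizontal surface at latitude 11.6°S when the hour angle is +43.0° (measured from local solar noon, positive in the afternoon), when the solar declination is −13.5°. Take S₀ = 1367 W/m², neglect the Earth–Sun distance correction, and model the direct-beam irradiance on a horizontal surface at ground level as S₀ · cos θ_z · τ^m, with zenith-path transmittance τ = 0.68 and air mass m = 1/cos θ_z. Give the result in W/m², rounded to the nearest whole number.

cos θ_z = sin(-11.6°) sin(-13.5°) + cos(-11.6°) cos(-13.5°) cos(43.00°) = 0.0469 + 0.6966 = 0.7435.
Air mass m = 1/cos θ_z = 1/0.7435 = 1.345; τ^m = 0.68^1.345 = 0.5953.
Surface direct beam = 1367 × 0.7435 × 0.5953 = 605.04 W/m².

605 W/m²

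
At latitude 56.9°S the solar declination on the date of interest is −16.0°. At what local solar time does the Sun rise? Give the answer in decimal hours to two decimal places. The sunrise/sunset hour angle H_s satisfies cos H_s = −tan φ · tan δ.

−tan φ tan δ = −(-1.5340)(-0.2867) = -0.4398; H_s = arccos(-0.4398) = 116.09°.
Sunrise is at 12 − H_s/15 = 12 − 7.739 = 4.261 h local solar time.

4.26 h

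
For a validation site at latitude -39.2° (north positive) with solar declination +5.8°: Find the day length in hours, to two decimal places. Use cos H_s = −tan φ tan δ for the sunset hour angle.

11.37 hours

cos H_s = −tan(-39.2°) · tan(5.8°) = 0.0828, so H_s = arccos(0.0828) = 85.25°.
Day length = 2 H_s / 15° h⁻¹ = 170.50° / 15 = 11.367 h.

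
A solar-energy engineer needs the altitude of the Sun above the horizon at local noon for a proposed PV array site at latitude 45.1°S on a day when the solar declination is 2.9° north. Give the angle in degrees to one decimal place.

42.0°

At local solar noon the hour angle is zero, so the elevation is 90° − |φ − δ| = 90° − |-45.1° − (2.9°)| = 90° − 48.0° = 42.0°.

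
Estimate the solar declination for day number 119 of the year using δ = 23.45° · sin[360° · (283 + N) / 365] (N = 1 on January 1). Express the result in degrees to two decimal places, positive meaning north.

+13.95°

360 × (283 + 119) / 365 = 396.493°; sin(396.493°) = 0.5947.
δ = 23.45 × 0.5947 = 13.946° ≈ +13.95°.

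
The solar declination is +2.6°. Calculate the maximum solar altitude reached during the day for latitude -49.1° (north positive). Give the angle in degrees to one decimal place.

38.3°

At local solar noon the hour angle is zero, so the elevation is 90° − |φ − δ| = 90° − |-49.1° − (2.6°)| = 90° − 51.7° = 38.3°.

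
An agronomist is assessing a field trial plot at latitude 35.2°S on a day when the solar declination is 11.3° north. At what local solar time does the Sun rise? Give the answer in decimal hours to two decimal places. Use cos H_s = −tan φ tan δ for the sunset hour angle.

6.54 h

−tan φ tan δ = −(-0.7054)(0.1998) = 0.1409; H_s = arccos(0.1409) = 81.90°.
Sunrise is at 12 − H_s/15 = 12 − 5.460 = 6.540 h local solar time.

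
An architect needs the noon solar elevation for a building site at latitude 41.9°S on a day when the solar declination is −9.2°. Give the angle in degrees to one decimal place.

57.3°

At local solar noon the hour angle is zero, so the elevation is 90° − |φ − δ| = 90° − |-41.9° − (-9.2°)| = 90° − 32.7° = 57.3°.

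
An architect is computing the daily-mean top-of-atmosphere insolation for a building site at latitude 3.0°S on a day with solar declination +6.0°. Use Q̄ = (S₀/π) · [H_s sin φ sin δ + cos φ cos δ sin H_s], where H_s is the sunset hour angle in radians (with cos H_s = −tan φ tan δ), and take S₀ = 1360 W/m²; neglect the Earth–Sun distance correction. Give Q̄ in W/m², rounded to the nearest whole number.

426 W/m²

cos H_s = −tan(-3.0°) · tan(6.0°) = 0.0055, so H_s = arccos(0.0055) = 89.68°. In radians, H_s = 1.5652.
H_s sin φ sin δ = 1.5652 × -0.0523 × 0.1045 = -0.0086.
cos φ cos δ sin H_s = 0.9986 × 0.9945 × 1.0000 = 0.9931.
Q̄ = (1360/π) × (-0.0086 + 0.9931) = 432.90 × 0.9845 = 426.19 W/m².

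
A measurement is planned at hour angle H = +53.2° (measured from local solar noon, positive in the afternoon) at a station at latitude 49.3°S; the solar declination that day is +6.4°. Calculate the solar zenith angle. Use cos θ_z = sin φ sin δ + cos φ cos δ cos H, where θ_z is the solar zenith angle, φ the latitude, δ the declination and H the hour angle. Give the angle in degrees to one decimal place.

72.3°

cos θ_z = sin φ sin δ + cos φ cos δ cos H = (-0.7581)(0.1115) + (0.6521)(0.9938)(0.5990) = 0.3037.
θ_z = arccos(0.3037) = 72.32°.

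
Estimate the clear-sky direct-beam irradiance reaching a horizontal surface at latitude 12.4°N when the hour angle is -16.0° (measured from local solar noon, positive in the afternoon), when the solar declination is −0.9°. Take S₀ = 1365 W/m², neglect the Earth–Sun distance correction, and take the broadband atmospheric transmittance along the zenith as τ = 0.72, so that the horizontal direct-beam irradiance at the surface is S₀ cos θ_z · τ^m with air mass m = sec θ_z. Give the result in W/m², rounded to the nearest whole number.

899 W/m²

cos θ_z = sin φ sin δ + cos φ cos δ cos H = (0.2147)(-0.0157) + (0.9767)(0.9999)(0.9613) = 0.9354.
Air mass m = 1/cos θ_z = 1/0.9354 = 1.069; τ^m = 0.72^1.069 = 0.7039.
Surface direct beam = 1365 × 0.9354 × 0.7039 = 898.75 W/m².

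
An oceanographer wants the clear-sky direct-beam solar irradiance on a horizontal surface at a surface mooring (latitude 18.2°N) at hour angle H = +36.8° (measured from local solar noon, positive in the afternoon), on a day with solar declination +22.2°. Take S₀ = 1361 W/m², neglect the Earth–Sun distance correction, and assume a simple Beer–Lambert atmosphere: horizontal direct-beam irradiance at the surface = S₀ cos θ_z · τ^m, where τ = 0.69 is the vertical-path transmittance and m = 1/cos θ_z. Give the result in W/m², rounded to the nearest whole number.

713 W/m²

cos θ_z = sin φ sin δ + cos φ cos δ cos H = (0.3123)(0.3778) + (0.9500)(0.9259)(0.8007) = 0.8223.
Air mass m = 1/cos θ_z = 1/0.8223 = 1.216; τ^m = 0.69^1.216 = 0.6369.
Surface direct beam = 1361 × 0.8223 × 0.6369 = 712.79 W/m².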